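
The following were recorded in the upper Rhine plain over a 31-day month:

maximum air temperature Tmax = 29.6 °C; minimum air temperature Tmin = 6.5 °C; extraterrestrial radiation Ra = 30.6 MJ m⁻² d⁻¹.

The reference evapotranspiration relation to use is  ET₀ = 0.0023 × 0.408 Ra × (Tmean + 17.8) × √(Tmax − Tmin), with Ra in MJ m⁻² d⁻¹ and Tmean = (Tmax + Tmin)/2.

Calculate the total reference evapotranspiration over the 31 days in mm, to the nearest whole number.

153 mm

Tmean = (29.6 + 6.5)/2 = 18.05 °C
0.408 Ra = 0.408 × 30.6 = 12.4848 mm/d equivalent
ET₀ = 0.0023 × 12.4848 × (18.05 + 17.8) × √23.1 = 0.0023 × 12.4848 × 35.85 × 4.8062 = 4.9477 mm/d
Over 31 days: 4.9477 × 31 = 153.379 mm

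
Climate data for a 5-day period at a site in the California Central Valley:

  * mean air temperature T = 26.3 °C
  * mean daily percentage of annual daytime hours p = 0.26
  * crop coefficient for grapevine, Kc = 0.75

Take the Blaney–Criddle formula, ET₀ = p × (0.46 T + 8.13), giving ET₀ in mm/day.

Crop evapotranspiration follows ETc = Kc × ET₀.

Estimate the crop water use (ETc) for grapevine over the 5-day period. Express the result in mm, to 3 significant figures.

ET₀ = 0.26 × (0.46 × 26.3 + 8.13) = 0.26 × 20.228 = 5.2593 mm/d
ETc = Kc × ET₀ = 0.75 × 5.2593 = 3.9445 mm/d
Over 5 days: 3.9445 × 5 = 19.723 mm

19.7 mm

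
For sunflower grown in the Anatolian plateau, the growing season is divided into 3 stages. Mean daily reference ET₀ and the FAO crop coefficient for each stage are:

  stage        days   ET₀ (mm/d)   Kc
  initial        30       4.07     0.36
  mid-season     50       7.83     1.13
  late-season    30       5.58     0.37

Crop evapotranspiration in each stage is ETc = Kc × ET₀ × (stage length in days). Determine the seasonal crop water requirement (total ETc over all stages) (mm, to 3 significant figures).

548 mm

initial: 0.36 × 4.07 × 30 = 43.96 mm
mid-season: 1.13 × 7.83 × 50 = 442.40 mm
late-season: 0.37 × 5.58 × 30 = 61.94 mm
Seasonal total = 548.30 mm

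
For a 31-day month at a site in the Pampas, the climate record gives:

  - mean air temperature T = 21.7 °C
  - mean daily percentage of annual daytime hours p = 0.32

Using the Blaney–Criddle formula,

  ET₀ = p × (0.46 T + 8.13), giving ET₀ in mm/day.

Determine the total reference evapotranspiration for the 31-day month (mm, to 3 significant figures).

180 mm

ET₀ = 0.32 × (0.46 × 21.7 + 8.13) = 0.32 × 18.112 = 5.7958 mm/d
Monthly total = 5.7958 × 31 = 179.670 mm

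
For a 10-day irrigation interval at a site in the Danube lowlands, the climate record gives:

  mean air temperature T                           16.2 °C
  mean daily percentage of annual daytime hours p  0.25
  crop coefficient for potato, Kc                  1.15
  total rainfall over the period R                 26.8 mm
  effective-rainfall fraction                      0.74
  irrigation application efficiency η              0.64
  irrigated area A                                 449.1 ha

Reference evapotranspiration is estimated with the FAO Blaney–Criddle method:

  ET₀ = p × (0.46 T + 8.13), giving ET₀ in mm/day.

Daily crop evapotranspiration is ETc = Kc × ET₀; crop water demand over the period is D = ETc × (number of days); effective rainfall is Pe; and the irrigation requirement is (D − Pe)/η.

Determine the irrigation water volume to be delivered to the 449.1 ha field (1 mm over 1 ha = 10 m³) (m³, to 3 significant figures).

175000 m³

ET₀ = 0.25 × (0.46 × 16.2 + 8.13) = 0.25 × 15.582 = 3.8955 mm/d
ETc = Kc × ET₀ = 1.15 × 3.8955 = 4.4798 mm/d
Crop demand D = ETc × 10 d = 4.4798 × 10 = 44.798 mm
Pe = 0.74 × 26.8 = 19.832 mm
D − Pe = 44.798 − 19.832 = 24.966 mm
Gross irrigation = 24.966 / 0.64 = 39.009 mm
Volume = 39.009 mm × 449.1 ha × 10 = 175189.4 m³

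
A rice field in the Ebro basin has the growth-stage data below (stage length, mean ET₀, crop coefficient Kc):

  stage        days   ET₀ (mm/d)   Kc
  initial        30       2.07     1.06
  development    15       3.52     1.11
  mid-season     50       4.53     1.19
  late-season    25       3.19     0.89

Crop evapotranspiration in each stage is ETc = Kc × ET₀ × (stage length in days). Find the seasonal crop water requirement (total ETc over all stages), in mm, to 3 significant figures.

initial: 1.06 × 2.07 × 30 = 65.83 mm
development: 1.11 × 3.52 × 15 = 58.61 mm
mid-season: 1.19 × 4.53 × 50 = 269.54 mm
late-season: 0.89 × 3.19 × 25 = 70.98 mm
Seasonal total = 464.96 mm

465 mm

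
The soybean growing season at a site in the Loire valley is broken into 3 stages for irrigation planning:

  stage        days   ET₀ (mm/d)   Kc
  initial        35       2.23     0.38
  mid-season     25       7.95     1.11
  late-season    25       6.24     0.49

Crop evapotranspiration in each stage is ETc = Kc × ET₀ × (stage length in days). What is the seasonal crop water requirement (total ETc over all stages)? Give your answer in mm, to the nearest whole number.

initial: 0.38 × 2.23 × 35 = 29.66 mm
mid-season: 1.11 × 7.95 × 25 = 220.61 mm
late-season: 0.49 × 6.24 × 25 = 76.44 mm
Seasonal total = 326.71 mm

327 mm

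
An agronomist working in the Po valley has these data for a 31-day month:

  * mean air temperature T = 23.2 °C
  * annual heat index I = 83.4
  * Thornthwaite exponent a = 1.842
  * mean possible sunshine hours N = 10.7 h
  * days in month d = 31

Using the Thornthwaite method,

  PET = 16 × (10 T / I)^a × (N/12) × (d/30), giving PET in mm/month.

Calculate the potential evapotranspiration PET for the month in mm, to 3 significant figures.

97.1 mm

10T/I = 10 × 23.2 / 83.4 = 2.7818
(10T/I)^a = 2.7818^1.842 = 6.5834
Uncorrected PET = 16 × 6.5834 = 105.334 mm
Correction = (N/12)(d/30) = (10.7/12)(31/30) = 0.9214
PET = 105.334 × 0.9214 = 97.055 mm/month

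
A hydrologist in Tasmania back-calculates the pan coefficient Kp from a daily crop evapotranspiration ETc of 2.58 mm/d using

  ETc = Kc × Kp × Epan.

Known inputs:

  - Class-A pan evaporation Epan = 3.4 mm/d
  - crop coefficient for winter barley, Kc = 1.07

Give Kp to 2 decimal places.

ETc = Kc × Kp × Epan  ⇒  Kp = ETc / (Kc × Epan)
Kp = 2.58 / (1.07 × 3.4) = 2.58 / 3.638 = 0.7092

0.71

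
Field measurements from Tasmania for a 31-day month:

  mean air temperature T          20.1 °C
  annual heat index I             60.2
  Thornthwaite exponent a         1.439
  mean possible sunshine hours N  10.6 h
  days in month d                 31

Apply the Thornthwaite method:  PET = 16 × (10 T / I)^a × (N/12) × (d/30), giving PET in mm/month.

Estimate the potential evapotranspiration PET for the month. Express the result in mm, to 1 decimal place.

82.8 mm

10T/I = 10 × 20.1 / 60.2 = 3.3389
(10T/I)^a = 3.3389^1.439 = 5.6685
Uncorrected PET = 16 × 5.6685 = 90.696 mm
Correction = (N/12)(d/30) = (10.6/12)(31/30) = 0.9128
PET = 90.696 × 0.9128 = 82.787 mm/month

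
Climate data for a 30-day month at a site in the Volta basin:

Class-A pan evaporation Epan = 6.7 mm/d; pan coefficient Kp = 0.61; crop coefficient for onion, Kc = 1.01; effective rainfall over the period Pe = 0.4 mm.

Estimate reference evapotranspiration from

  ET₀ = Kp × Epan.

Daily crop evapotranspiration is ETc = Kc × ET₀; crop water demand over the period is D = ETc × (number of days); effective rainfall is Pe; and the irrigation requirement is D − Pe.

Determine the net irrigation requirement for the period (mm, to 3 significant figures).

123 mm

ET₀ = 0.61 × 6.7 = 4.0870 mm/d
ETc = Kc × ET₀ = 1.01 × 4.0870 = 4.1279 mm/d
Crop demand D = ETc × 30 d = 4.1279 × 30 = 123.837 mm
D − Pe = 123.837 − 0.4 = 123.437 mm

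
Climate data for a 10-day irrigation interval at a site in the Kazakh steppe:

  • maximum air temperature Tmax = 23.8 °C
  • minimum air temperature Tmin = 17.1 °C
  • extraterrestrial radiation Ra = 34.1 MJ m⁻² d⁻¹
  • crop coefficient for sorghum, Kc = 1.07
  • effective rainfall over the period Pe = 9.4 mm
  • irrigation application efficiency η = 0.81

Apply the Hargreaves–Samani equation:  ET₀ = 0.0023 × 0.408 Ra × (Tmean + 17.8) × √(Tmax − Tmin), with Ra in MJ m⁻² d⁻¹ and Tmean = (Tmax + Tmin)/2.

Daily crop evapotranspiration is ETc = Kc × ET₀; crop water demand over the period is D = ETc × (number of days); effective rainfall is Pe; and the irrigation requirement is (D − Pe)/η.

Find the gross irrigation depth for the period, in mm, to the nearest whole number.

Tmean = (23.8 + 17.1)/2 = 20.45 °C
0.408 Ra = 0.408 × 34.1 = 13.9128 mm/d equivalent
ET₀ = 0.0023 × 13.9128 × (20.45 + 17.8) × √6.7 = 0.0023 × 13.9128 × 38.25 × 2.5884 = 3.1681 mm/d
ETc = Kc × ET₀ = 1.07 × 3.1681 = 3.3899 mm/d
Crop demand D = ETc × 10 d = 3.3899 × 10 = 33.899 mm
D − Pe = 33.899 − 9.4 = 24.499 mm
Gross irrigation = 24.499 / 0.81 = 30.246 mm

30 mm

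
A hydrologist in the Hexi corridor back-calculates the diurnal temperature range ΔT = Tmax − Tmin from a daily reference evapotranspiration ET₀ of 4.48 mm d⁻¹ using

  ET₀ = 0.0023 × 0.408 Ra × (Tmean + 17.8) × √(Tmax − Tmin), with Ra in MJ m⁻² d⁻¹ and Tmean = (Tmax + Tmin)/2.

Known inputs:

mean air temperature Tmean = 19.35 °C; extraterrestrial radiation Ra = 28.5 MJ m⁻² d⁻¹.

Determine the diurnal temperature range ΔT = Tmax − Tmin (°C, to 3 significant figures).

20.3 °C

√ΔT = ET₀ / [0.0023 × 0.408 × Ra × (Tmean+17.8)] = 4.48 / (0.0023 × 11.6280 × 37.15) = 4.5091
ΔT = 4.5091² = 20.332 °C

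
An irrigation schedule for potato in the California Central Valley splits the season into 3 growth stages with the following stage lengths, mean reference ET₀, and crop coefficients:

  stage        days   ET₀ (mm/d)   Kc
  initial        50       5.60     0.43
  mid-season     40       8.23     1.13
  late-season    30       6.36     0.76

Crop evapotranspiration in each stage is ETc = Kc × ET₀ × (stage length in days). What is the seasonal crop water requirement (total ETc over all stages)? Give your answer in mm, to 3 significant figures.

637 mm

initial: 0.43 × 5.60 × 50 = 120.40 mm
mid-season: 1.13 × 8.23 × 40 = 372.00 mm
late-season: 0.76 × 6.36 × 30 = 145.01 mm
Seasonal total = 637.41 mm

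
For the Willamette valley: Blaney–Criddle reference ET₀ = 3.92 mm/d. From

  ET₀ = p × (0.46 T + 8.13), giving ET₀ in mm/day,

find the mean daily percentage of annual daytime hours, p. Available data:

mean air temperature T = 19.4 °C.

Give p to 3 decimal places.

0.230

p = ET₀ / (0.46 T + 8.13) = 3.92 / (0.46 × 19.4 + 8.13) = 3.92 / 17.054 = 0.2299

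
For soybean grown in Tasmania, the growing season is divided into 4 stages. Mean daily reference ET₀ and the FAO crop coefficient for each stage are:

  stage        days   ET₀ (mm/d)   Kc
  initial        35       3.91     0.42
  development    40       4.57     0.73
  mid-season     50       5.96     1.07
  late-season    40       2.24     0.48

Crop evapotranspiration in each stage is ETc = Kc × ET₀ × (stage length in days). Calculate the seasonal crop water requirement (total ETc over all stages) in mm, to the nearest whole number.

initial: 0.42 × 3.91 × 35 = 57.48 mm
development: 0.73 × 4.57 × 40 = 133.44 mm
mid-season: 1.07 × 5.96 × 50 = 318.86 mm
late-season: 0.48 × 2.24 × 40 = 43.01 mm
Seasonal total = 552.79 mm

553 mm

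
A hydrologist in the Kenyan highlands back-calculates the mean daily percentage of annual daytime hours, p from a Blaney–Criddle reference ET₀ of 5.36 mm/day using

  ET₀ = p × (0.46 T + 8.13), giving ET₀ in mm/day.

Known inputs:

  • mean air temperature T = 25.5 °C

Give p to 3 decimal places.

0.270

p = ET₀ / (0.46 T + 8.13) = 5.36 / (0.46 × 25.5 + 8.13) = 5.36 / 19.860 = 0.2699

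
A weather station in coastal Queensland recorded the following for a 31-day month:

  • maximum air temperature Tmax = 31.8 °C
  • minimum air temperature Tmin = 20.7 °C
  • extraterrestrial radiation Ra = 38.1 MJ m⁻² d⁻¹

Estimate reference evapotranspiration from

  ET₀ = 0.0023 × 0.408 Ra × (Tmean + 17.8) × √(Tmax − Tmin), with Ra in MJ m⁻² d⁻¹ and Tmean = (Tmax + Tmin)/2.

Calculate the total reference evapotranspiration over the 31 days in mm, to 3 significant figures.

163 mm

Tmean = (31.8 + 20.7)/2 = 26.25 °C
0.408 Ra = 0.408 × 38.1 = 15.5448 mm/d equivalent
ET₀ = 0.0023 × 15.5448 × (26.25 + 17.8) × √11.1 = 0.0023 × 15.5448 × 44.05 × 3.3317 = 5.2472 mm/d
Over 31 days: 5.2472 × 31 = 162.663 mm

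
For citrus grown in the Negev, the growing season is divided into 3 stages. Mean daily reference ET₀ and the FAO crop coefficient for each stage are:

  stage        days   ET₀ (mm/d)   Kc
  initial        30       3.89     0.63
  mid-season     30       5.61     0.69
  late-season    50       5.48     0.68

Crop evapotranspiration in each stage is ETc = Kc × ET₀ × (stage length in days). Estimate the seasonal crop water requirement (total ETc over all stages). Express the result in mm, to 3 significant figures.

initial: 0.63 × 3.89 × 30 = 73.52 mm
mid-season: 0.69 × 5.61 × 30 = 116.13 mm
late-season: 0.68 × 5.48 × 50 = 186.32 mm
Seasonal total = 375.97 mm

376 mm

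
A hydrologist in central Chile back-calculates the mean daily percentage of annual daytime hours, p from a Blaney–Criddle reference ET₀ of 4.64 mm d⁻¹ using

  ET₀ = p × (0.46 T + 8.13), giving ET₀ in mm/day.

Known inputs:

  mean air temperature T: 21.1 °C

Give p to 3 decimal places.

p = ET₀ / (0.46 T + 8.13) = 4.64 / (0.46 × 21.1 + 8.13) = 4.64 / 17.836 = 0.2601

0.260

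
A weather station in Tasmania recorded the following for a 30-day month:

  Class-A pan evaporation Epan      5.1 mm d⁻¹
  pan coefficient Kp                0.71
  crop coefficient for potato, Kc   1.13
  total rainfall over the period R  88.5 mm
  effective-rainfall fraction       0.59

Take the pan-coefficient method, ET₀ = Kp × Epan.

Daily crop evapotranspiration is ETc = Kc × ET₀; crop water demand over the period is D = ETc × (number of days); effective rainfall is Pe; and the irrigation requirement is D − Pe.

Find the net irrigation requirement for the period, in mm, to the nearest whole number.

ET₀ = 0.71 × 5.1 = 3.6210 mm/d
ETc = Kc × ET₀ = 1.13 × 3.6210 = 4.0917 mm/d
Crop demand D = ETc × 30 d = 4.0917 × 30 = 122.751 mm
Pe = 0.59 × 88.5 = 52.215 mm
D − Pe = 122.751 − 52.215 = 70.536 mm

71 mm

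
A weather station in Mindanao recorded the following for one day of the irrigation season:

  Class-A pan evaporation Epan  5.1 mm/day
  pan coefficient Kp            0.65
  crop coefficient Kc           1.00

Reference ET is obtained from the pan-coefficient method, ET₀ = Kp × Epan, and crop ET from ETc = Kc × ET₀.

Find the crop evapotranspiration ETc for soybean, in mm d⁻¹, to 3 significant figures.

ET₀ = 0.65 × 5.1 = 3.3150 mm/d
ETc = Kc × ET₀ = 1.00 × 3.3150 = 3.3150 mm/d

3.32 mm d⁻¹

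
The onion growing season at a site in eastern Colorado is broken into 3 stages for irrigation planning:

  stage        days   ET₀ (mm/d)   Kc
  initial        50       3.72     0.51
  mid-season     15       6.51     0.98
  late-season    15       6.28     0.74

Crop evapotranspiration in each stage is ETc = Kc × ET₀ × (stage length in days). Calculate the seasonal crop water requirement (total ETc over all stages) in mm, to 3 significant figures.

initial: 0.51 × 3.72 × 50 = 94.86 mm
mid-season: 0.98 × 6.51 × 15 = 95.70 mm
late-season: 0.74 × 6.28 × 15 = 69.71 mm
Seasonal total = 260.27 mm

260 mm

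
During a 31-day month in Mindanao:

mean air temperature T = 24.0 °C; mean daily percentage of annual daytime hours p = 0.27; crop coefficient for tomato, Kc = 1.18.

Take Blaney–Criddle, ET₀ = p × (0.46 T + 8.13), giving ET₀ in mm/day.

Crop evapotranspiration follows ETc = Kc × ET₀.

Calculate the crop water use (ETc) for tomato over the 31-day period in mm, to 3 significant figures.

189 mm

ET₀ = 0.27 × (0.46 × 24.0 + 8.13) = 0.27 × 19.170 = 5.1759 mm/d
ETc = Kc × ET₀ = 1.18 × 5.1759 = 6.1076 mm/d
Over 31 days: 6.1076 × 31 = 189.336 mm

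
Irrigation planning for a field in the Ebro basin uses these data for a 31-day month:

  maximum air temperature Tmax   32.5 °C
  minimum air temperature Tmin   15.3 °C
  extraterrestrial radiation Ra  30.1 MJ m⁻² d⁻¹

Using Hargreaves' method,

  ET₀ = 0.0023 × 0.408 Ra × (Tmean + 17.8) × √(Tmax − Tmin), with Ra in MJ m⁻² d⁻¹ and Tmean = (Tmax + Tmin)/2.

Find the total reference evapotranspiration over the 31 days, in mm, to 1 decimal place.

151.4 mm

Tmean = (32.5 + 15.3)/2 = 23.90 °C
0.408 Ra = 0.408 × 30.1 = 12.2808 mm/d equivalent
ET₀ = 0.0023 × 12.2808 × (23.90 + 17.8) × √17.2 = 0.0023 × 12.2808 × 41.70 × 4.1473 = 4.8849 mm/d
Over 31 days: 4.8849 × 31 = 151.432 mm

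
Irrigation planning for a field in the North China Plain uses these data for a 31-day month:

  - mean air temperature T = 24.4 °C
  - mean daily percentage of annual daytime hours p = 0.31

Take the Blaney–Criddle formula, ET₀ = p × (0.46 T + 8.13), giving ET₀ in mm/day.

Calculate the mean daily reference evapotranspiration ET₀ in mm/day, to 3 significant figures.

ET₀ = 0.31 × (0.46 × 24.4 + 8.13) = 0.31 × 19.354 = 5.9997 mm/d

6.00 mm/day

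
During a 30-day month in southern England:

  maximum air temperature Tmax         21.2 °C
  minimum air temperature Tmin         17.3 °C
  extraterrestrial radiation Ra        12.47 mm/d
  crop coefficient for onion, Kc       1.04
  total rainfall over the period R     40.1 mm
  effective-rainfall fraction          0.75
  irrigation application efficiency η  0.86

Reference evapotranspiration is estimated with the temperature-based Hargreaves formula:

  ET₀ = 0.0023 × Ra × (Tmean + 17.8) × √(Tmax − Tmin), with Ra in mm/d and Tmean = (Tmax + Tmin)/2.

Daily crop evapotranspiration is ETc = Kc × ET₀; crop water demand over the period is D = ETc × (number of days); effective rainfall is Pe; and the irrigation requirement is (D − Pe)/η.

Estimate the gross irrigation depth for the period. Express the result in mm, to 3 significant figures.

41.2 mm

Tmean = (21.2 + 17.3)/2 = 19.25 °C
ET₀ = 0.0023 × 12.47 × (19.25 + 17.8) × √3.9 = 0.0023 × 12.47 × 37.05 × 1.9748 = 2.0985 mm/d
ETc = Kc × ET₀ = 1.04 × 2.0985 = 2.1824 mm/d
Crop demand D = ETc × 30 d = 2.1824 × 30 = 65.472 mm
Pe = 0.75 × 40.1 = 30.075 mm
D − Pe = 65.472 − 30.075 = 35.397 mm
Gross irrigation = 35.397 / 0.86 = 41.159 mm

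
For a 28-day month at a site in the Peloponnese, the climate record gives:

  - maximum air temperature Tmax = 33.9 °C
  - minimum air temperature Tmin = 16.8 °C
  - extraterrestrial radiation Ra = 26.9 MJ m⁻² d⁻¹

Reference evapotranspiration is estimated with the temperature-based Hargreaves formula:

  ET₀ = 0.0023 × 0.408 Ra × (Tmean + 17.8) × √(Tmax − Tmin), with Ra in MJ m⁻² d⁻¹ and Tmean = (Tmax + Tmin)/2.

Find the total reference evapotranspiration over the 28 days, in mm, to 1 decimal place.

126.1 mm

Tmean = (33.9 + 16.8)/2 = 25.35 °C
0.408 Ra = 0.408 × 26.9 = 10.9752 mm/d equivalent
ET₀ = 0.0023 × 10.9752 × (25.35 + 17.8) × √17.1 = 0.0023 × 10.9752 × 43.15 × 4.1352 = 4.5042 mm/d
Over 28 days: 4.5042 × 28 = 126.118 mm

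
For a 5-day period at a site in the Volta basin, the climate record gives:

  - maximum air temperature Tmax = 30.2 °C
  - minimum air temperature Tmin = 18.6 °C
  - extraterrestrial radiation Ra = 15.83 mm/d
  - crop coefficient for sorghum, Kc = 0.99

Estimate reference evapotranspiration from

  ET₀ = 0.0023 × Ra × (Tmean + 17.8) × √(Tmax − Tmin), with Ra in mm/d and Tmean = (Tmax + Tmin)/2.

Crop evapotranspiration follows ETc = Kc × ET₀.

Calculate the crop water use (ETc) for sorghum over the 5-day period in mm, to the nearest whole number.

26 mm

Tmean = (30.2 + 18.6)/2 = 24.40 °C
ET₀ = 0.0023 × 15.83 × (24.40 + 17.8) × √11.6 = 0.0023 × 15.83 × 42.20 × 3.4059 = 5.2330 mm/d
ETc = Kc × ET₀ = 0.99 × 5.2330 = 5.1807 mm/d
Over 5 days: 5.1807 × 5 = 25.904 mm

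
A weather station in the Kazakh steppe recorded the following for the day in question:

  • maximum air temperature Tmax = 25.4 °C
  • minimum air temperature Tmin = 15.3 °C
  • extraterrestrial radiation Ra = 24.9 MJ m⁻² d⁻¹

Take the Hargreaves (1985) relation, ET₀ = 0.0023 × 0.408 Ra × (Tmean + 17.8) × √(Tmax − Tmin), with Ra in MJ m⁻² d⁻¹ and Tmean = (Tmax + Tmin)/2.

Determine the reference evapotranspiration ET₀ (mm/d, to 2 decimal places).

Tmean = (25.4 + 15.3)/2 = 20.35 °C
0.408 Ra = 0.408 × 24.9 = 10.1592 mm/d equivalent
ET₀ = 0.0023 × 10.1592 × (20.35 + 17.8) × √10.1 = 0.0023 × 10.1592 × 38.15 × 3.1780 = 2.8329 mm/d

2.83 mm/d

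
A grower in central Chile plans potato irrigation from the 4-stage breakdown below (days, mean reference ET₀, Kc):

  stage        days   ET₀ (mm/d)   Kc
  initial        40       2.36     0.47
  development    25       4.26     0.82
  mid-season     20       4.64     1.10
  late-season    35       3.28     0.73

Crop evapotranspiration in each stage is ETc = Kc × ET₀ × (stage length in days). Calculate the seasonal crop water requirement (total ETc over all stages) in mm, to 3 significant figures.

318 mm

initial: 0.47 × 2.36 × 40 = 44.37 mm
development: 0.82 × 4.26 × 25 = 87.33 mm
mid-season: 1.10 × 4.64 × 20 = 102.08 mm
late-season: 0.73 × 3.28 × 35 = 83.80 mm
Seasonal total = 317.58 mm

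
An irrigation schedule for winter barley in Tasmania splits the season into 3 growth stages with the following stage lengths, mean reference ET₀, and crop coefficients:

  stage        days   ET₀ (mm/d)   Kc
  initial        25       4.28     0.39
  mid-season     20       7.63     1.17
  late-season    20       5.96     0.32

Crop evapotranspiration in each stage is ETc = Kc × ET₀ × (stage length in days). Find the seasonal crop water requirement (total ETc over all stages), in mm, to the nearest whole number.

258 mm

initial: 0.39 × 4.28 × 25 = 41.73 mm
mid-season: 1.17 × 7.63 × 20 = 178.54 mm
late-season: 0.32 × 5.96 × 20 = 38.14 mm
Seasonal total = 258.41 mm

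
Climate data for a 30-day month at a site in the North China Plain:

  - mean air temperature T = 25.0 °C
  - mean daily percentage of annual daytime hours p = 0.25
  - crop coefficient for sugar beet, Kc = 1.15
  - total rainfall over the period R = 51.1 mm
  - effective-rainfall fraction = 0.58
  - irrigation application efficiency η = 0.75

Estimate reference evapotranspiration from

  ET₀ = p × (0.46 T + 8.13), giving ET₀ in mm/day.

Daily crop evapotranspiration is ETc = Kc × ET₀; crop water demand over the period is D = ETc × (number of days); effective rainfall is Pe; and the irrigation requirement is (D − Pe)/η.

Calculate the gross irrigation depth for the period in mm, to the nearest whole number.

186 mm

ET₀ = 0.25 × (0.46 × 25.0 + 8.13) = 0.25 × 19.630 = 4.9075 mm/d
ETc = Kc × ET₀ = 1.15 × 4.9075 = 5.6436 mm/d
Crop demand D = ETc × 30 d = 5.6436 × 30 = 169.308 mm
Pe = 0.58 × 51.1 = 29.638 mm
D − Pe = 169.308 − 29.638 = 139.670 mm
Gross irrigation = 139.670 / 0.75 = 186.227 mm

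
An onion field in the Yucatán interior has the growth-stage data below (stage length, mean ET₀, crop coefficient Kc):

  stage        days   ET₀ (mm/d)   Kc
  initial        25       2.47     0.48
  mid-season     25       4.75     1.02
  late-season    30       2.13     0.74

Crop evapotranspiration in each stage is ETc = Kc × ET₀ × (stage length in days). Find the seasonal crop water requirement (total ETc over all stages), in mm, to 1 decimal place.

initial: 0.48 × 2.47 × 25 = 29.64 mm
mid-season: 1.02 × 4.75 × 25 = 121.13 mm
late-season: 0.74 × 2.13 × 30 = 47.29 mm
Seasonal total = 198.06 mm

198.1 mm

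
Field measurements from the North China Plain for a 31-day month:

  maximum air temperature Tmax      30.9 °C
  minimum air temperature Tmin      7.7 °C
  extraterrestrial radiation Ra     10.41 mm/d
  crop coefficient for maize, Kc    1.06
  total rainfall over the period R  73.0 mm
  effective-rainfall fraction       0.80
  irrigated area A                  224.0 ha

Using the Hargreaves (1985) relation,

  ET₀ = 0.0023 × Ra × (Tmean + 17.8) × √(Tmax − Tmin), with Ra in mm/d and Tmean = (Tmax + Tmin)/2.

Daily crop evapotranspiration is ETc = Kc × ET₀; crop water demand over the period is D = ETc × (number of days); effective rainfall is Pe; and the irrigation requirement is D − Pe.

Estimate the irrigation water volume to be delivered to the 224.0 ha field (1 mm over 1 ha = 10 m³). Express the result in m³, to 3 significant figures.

Tmean = (30.9 + 7.7)/2 = 19.30 °C
ET₀ = 0.0023 × 10.41 × (19.30 + 17.8) × √23.2 = 0.0023 × 10.41 × 37.10 × 4.8166 = 4.2785 mm/d
ETc = Kc × ET₀ = 1.06 × 4.2785 = 4.5352 mm/d
Crop demand D = ETc × 31 d = 4.5352 × 31 = 140.591 mm
Pe = 0.80 × 73.0 = 58.400 mm
D − Pe = 140.591 − 58.400 = 82.191 mm
Volume = 82.191 mm × 224.0 ha × 10 = 184107.8 m³

184000 m³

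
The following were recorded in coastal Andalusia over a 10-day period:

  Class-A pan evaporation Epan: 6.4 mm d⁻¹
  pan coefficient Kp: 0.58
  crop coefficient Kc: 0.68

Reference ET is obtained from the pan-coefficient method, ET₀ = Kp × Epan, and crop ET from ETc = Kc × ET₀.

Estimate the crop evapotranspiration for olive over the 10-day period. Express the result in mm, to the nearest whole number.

25 mm

ET₀ = 0.58 × 6.4 = 3.7120 mm/d
ETc = Kc × ET₀ = 0.68 × 3.7120 = 2.5242 mm/d
Over 10 days: 2.5242 × 10 = 25.242 mm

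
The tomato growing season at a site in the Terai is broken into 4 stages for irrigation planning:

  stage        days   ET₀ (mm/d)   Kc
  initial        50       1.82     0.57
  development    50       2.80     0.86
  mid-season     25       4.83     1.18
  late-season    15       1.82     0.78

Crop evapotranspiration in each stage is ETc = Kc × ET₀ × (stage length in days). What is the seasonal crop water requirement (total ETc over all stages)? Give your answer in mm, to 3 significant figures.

336 mm

initial: 0.57 × 1.82 × 50 = 51.87 mm
development: 0.86 × 2.80 × 50 = 120.40 mm
mid-season: 1.18 × 4.83 × 25 = 142.49 mm
late-season: 0.78 × 1.82 × 15 = 21.29 mm
Seasonal total = 336.05 mm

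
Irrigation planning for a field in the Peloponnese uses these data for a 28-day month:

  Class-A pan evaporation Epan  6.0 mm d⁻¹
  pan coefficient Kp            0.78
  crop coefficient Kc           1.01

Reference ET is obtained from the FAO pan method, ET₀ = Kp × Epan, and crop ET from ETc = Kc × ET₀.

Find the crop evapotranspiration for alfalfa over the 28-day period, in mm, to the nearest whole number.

ET₀ = 0.78 × 6.0 = 4.6800 mm/d
ETc = Kc × ET₀ = 1.01 × 4.6800 = 4.7268 mm/d
Over 28 days: 4.7268 × 28 = 132.350 mm

132 mm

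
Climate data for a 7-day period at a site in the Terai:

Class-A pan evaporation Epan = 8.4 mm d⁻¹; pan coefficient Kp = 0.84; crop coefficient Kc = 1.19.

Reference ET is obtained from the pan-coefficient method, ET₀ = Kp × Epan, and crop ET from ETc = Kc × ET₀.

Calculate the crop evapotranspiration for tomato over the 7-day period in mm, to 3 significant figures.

58.8 mm

ET₀ = 0.84 × 8.4 = 7.0560 mm/d
ETc = Kc × ET₀ = 1.19 × 7.0560 = 8.3966 mm/d
Over 7 days: 8.3966 × 7 = 58.776 mm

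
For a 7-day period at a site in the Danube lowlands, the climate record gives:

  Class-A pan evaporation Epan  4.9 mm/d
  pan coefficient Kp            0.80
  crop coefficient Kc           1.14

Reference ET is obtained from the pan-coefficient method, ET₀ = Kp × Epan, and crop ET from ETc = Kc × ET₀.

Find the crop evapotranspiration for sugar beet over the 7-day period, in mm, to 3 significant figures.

ET₀ = 0.80 × 4.9 = 3.9200 mm/d
ETc = Kc × ET₀ = 1.14 × 3.9200 = 4.4688 mm/d
Over 7 days: 4.4688 × 7 = 31.282 mm

31.3 mm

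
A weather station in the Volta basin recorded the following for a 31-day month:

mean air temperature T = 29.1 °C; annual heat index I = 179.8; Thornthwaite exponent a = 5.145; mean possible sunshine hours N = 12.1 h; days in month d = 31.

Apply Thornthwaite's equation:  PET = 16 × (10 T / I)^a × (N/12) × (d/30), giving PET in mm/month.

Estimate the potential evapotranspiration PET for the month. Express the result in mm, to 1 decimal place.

10T/I = 10 × 29.1 / 179.8 = 1.6185
(10T/I)^a = 1.6185^5.145 = 11.9093
Uncorrected PET = 16 × 11.9093 = 190.549 mm
Correction = (N/12)(d/30) = (12.1/12)(31/30) = 1.0419
PET = 190.549 × 1.0419 = 198.533 mm/month

198.5 mm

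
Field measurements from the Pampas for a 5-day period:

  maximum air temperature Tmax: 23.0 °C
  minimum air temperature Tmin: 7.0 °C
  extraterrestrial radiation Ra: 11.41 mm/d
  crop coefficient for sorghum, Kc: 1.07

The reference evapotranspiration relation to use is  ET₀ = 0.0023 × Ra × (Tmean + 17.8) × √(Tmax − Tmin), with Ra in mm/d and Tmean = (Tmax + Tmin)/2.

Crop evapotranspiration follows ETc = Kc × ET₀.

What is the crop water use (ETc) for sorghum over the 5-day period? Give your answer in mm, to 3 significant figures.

18.4 mm

Tmean = (23.0 + 7.0)/2 = 15.00 °C
ET₀ = 0.0023 × 11.41 × (15.00 + 17.8) × √16.0 = 0.0023 × 11.41 × 32.80 × 4.0000 = 3.4431 mm/d
ETc = Kc × ET₀ = 1.07 × 3.4431 = 3.6841 mm/d
Over 5 days: 3.6841 × 5 = 18.421 mm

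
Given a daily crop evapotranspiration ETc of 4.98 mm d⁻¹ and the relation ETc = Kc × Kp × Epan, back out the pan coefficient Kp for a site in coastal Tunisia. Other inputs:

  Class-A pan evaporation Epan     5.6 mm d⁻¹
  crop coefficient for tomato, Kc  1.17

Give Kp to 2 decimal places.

ETc = Kc × Kp × Epan  ⇒  Kp = ETc / (Kc × Epan)
Kp = 4.98 / (1.17 × 5.6) = 4.98 / 6.552 = 0.7601

0.76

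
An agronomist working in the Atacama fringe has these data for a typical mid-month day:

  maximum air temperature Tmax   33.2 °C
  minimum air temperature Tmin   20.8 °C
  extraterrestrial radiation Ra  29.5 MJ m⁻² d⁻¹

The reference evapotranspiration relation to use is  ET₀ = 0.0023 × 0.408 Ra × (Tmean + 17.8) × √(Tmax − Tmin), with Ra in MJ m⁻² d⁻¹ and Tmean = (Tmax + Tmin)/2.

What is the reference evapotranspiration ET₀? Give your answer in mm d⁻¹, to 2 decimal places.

4.37 mm d⁻¹

Tmean = (33.2 + 20.8)/2 = 27.00 °C
0.408 Ra = 0.408 × 29.5 = 12.0360 mm/d equivalent
ET₀ = 0.0023 × 12.0360 × (27.00 + 17.8) × √12.4 = 0.0023 × 12.0360 × 44.80 × 3.5214 = 4.3672 mm/d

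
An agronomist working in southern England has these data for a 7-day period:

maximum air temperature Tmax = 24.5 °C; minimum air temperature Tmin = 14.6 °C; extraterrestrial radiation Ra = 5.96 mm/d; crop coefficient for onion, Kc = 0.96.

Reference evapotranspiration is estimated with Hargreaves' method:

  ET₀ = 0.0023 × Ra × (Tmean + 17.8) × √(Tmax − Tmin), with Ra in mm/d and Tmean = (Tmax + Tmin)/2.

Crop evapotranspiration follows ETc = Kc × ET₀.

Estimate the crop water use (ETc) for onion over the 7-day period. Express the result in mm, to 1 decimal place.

Tmean = (24.5 + 14.6)/2 = 19.55 °C
ET₀ = 0.0023 × 5.96 × (19.55 + 17.8) × √9.9 = 0.0023 × 5.96 × 37.35 × 3.1464 = 1.6109 mm/d
ETc = Kc × ET₀ = 0.96 × 1.6109 = 1.5465 mm/d
Over 7 days: 1.5465 × 7 = 10.826 mm

10.8 mm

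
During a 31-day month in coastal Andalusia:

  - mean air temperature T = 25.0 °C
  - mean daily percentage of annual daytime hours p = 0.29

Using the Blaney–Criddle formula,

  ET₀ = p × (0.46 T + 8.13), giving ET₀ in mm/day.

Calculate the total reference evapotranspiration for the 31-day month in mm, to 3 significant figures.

176 mm

ET₀ = 0.29 × (0.46 × 25.0 + 8.13) = 0.29 × 19.630 = 5.6927 mm/d
Monthly total = 5.6927 × 31 = 176.474 mm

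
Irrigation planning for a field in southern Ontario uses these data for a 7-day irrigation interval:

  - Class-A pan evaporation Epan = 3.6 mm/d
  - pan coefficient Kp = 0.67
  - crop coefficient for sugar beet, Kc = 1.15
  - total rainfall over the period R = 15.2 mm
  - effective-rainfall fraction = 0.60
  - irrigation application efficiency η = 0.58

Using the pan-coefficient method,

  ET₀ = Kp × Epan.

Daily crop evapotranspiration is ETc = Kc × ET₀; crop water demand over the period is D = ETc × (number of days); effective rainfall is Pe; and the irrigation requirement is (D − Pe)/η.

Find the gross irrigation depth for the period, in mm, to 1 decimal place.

17.8 mm

ET₀ = 0.67 × 3.6 = 2.4120 mm/d
ETc = Kc × ET₀ = 1.15 × 2.4120 = 2.7738 mm/d
Crop demand D = ETc × 7 d = 2.7738 × 7 = 19.417 mm
Pe = 0.60 × 15.2 = 9.120 mm
D − Pe = 19.417 − 9.120 = 10.297 mm
Gross irrigation = 10.297 / 0.58 = 17.753 mm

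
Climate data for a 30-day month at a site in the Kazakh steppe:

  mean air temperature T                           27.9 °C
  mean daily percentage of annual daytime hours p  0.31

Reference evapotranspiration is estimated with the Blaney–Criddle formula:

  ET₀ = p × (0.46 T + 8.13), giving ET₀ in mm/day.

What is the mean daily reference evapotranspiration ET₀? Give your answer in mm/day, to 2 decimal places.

6.50 mm/day

ET₀ = 0.31 × (0.46 × 27.9 + 8.13) = 0.31 × 20.964 = 6.4988 mm/d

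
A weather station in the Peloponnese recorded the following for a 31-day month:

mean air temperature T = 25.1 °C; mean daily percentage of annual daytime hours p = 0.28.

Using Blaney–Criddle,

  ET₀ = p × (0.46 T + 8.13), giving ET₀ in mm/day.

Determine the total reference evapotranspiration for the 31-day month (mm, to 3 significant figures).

171 mm

ET₀ = 0.28 × (0.46 × 25.1 + 8.13) = 0.28 × 19.676 = 5.5093 mm/d
Monthly total = 5.5093 × 31 = 170.788 mm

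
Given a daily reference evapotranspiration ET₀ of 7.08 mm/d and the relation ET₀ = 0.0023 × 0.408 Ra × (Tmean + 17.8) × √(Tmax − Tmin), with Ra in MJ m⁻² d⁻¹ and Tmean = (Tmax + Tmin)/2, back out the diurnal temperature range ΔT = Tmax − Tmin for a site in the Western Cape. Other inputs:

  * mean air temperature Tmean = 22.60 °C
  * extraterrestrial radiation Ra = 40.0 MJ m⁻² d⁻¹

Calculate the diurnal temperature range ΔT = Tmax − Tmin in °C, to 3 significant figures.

√ΔT = ET₀ / [0.0023 × 0.408 × Ra × (Tmean+17.8)] = 7.08 / (0.0023 × 16.3200 × 40.40) = 4.6688
ΔT = 4.6688² = 21.798 °C

21.8 °C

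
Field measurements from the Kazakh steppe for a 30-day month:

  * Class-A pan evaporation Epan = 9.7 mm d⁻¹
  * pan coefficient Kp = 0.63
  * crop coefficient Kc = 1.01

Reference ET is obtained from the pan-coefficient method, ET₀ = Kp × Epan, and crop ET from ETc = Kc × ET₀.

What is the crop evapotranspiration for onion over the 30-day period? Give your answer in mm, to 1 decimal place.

185.2 mm

ET₀ = 0.63 × 9.7 = 6.1110 mm/d
ETc = Kc × ET₀ = 1.01 × 6.1110 = 6.1721 mm/d
Over 30 days: 6.1721 × 30 = 185.163 mm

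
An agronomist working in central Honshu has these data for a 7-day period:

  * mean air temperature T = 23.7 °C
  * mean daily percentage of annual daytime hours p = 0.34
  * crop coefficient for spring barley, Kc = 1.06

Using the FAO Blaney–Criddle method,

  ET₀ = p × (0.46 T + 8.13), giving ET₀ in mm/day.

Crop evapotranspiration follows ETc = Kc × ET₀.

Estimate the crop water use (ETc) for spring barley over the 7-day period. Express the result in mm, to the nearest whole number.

ET₀ = 0.34 × (0.46 × 23.7 + 8.13) = 0.34 × 19.032 = 6.4709 mm/d
ETc = Kc × ET₀ = 1.06 × 6.4709 = 6.8592 mm/d
Over 7 days: 6.8592 × 7 = 48.014 mm

48 mm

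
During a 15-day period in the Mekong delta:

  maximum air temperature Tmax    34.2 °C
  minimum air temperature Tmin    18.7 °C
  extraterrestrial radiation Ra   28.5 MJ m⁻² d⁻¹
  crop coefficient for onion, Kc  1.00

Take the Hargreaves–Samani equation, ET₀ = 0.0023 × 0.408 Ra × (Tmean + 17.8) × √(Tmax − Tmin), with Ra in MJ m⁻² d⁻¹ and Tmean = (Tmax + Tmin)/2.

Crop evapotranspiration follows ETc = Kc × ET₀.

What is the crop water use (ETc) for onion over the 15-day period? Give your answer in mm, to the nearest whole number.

Tmean = (34.2 + 18.7)/2 = 26.45 °C
0.408 Ra = 0.408 × 28.5 = 11.6280 mm/d equivalent
ET₀ = 0.0023 × 11.6280 × (26.45 + 17.8) × √15.5 = 0.0023 × 11.6280 × 44.25 × 3.9370 = 4.6592 mm/d
ETc = Kc × ET₀ = 1.00 × 4.6592 = 4.6592 mm/d
Over 15 days: 4.6592 × 15 = 69.888 mm

70 mm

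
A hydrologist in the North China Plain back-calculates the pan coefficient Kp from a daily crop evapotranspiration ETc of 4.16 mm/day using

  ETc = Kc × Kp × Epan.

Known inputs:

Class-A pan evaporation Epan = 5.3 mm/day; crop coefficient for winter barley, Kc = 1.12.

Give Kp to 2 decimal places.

ETc = Kc × Kp × Epan  ⇒  Kp = ETc / (Kc × Epan)
Kp = 4.16 / (1.12 × 5.3) = 4.16 / 5.936 = 0.7008

0.70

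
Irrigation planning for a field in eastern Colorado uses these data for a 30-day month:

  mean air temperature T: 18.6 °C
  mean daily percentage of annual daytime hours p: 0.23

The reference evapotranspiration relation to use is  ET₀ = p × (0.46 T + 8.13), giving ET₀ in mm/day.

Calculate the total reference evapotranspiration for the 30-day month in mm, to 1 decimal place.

115.1 mm

ET₀ = 0.23 × (0.46 × 18.6 + 8.13) = 0.23 × 16.686 = 3.8378 mm/d
Monthly total = 3.8378 × 30 = 115.134 mm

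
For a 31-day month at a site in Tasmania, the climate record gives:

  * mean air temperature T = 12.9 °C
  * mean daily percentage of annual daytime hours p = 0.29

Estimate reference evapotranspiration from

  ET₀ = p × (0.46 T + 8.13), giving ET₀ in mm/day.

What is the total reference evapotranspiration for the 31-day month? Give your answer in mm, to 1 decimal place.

126.4 mm

ET₀ = 0.29 × (0.46 × 12.9 + 8.13) = 0.29 × 14.064 = 4.0786 mm/d
Monthly total = 4.0786 × 31 = 126.437 mm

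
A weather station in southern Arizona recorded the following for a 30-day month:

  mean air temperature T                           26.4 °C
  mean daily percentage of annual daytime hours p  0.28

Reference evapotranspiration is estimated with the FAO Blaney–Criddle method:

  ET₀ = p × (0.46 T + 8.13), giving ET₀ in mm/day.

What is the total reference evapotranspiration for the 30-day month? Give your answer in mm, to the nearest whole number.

170 mm

ET₀ = 0.28 × (0.46 × 26.4 + 8.13) = 0.28 × 20.274 = 5.6767 mm/d
Monthly total = 5.6767 × 30 = 170.301 mm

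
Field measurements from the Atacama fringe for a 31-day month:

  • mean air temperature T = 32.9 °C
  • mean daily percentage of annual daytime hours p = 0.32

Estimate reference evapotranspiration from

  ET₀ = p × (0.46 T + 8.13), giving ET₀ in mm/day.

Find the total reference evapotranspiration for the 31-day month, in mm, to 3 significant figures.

231 mm

ET₀ = 0.32 × (0.46 × 32.9 + 8.13) = 0.32 × 23.264 = 7.4445 mm/d
Monthly total = 7.4445 × 31 = 230.780 mm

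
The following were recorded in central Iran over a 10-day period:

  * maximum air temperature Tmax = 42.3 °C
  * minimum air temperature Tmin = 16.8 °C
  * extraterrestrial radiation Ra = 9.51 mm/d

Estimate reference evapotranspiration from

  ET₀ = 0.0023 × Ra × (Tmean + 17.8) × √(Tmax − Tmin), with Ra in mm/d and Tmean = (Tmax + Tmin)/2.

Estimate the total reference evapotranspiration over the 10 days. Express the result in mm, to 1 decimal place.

52.3 mm

Tmean = (42.3 + 16.8)/2 = 29.55 °C
ET₀ = 0.0023 × 9.51 × (29.55 + 17.8) × √25.5 = 0.0023 × 9.51 × 47.35 × 5.0498 = 5.2300 mm/d
Over 10 days: 5.2300 × 10 = 52.300 mm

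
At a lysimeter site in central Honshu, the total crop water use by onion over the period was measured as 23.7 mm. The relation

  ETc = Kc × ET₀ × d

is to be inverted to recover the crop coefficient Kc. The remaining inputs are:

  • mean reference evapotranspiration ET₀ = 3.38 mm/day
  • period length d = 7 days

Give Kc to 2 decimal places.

1.00

ETc = Kc × ET₀ × d  ⇒  Kc = ETc / (ET₀ × d)
Kc = 23.7 / (3.38 × 7) = 23.7 / 23.66 = 1.0017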